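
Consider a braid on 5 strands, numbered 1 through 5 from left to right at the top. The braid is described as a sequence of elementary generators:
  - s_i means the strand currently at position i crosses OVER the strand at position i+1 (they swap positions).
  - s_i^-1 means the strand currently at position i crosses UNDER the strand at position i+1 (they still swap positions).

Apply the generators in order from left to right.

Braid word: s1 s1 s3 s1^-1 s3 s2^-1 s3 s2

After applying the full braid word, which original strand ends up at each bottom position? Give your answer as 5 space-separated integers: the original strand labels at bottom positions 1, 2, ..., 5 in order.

Gen 1 (s1): strand 1 crosses over strand 2. Perm now: [2 1 3 4 5]
Gen 2 (s1): strand 2 crosses over strand 1. Perm now: [1 2 3 4 5]
Gen 3 (s3): strand 3 crosses over strand 4. Perm now: [1 2 4 3 5]
Gen 4 (s1^-1): strand 1 crosses under strand 2. Perm now: [2 1 4 3 5]
Gen 5 (s3): strand 4 crosses over strand 3. Perm now: [2 1 3 4 5]
Gen 6 (s2^-1): strand 1 crosses under strand 3. Perm now: [2 3 1 4 5]
Gen 7 (s3): strand 1 crosses over strand 4. Perm now: [2 3 4 1 5]
Gen 8 (s2): strand 3 crosses over strand 4. Perm now: [2 4 3 1 5]

Answer: 2 4 3 1 5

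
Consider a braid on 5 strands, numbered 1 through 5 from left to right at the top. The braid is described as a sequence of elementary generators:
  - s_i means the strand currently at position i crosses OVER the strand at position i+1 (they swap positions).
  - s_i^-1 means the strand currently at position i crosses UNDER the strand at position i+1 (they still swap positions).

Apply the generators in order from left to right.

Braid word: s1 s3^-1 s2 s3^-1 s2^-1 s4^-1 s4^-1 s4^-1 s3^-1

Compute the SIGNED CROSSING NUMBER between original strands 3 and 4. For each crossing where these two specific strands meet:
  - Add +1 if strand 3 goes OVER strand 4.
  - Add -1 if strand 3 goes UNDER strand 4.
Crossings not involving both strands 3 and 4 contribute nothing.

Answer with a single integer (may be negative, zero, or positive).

Gen 1: crossing 1x2. Both 3&4? no. Sum: 0
Gen 2: 3 under 4. Both 3&4? yes. Contrib: -1. Sum: -1
Gen 3: crossing 1x4. Both 3&4? no. Sum: -1
Gen 4: crossing 1x3. Both 3&4? no. Sum: -1
Gen 5: 4 under 3. Both 3&4? yes. Contrib: +1. Sum: 0
Gen 6: crossing 1x5. Both 3&4? no. Sum: 0
Gen 7: crossing 5x1. Both 3&4? no. Sum: 0
Gen 8: crossing 1x5. Both 3&4? no. Sum: 0
Gen 9: crossing 4x5. Both 3&4? no. Sum: 0

Answer: 0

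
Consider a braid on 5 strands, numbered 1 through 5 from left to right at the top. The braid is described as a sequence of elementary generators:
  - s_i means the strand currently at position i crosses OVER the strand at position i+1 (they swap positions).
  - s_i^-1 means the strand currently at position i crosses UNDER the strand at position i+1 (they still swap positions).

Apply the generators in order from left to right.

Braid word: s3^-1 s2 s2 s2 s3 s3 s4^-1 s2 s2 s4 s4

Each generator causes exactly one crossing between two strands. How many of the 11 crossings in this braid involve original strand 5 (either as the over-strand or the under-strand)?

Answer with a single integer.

Answer: 3

Derivation:
Gen 1: crossing 3x4. Involves strand 5? no. Count so far: 0
Gen 2: crossing 2x4. Involves strand 5? no. Count so far: 0
Gen 3: crossing 4x2. Involves strand 5? no. Count so far: 0
Gen 4: crossing 2x4. Involves strand 5? no. Count so far: 0
Gen 5: crossing 2x3. Involves strand 5? no. Count so far: 0
Gen 6: crossing 3x2. Involves strand 5? no. Count so far: 0
Gen 7: crossing 3x5. Involves strand 5? yes. Count so far: 1
Gen 8: crossing 4x2. Involves strand 5? no. Count so far: 1
Gen 9: crossing 2x4. Involves strand 5? no. Count so far: 1
Gen 10: crossing 5x3. Involves strand 5? yes. Count so far: 2
Gen 11: crossing 3x5. Involves strand 5? yes. Count so far: 3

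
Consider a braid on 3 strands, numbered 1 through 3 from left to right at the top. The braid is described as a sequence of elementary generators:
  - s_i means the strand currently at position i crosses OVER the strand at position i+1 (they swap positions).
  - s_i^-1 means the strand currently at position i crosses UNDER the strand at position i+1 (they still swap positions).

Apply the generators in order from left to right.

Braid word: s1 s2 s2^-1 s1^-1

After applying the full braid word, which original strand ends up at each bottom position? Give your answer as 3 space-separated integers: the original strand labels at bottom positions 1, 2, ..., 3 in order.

Gen 1 (s1): strand 1 crosses over strand 2. Perm now: [2 1 3]
Gen 2 (s2): strand 1 crosses over strand 3. Perm now: [2 3 1]
Gen 3 (s2^-1): strand 3 crosses under strand 1. Perm now: [2 1 3]
Gen 4 (s1^-1): strand 2 crosses under strand 1. Perm now: [1 2 3]

Answer: 1 2 3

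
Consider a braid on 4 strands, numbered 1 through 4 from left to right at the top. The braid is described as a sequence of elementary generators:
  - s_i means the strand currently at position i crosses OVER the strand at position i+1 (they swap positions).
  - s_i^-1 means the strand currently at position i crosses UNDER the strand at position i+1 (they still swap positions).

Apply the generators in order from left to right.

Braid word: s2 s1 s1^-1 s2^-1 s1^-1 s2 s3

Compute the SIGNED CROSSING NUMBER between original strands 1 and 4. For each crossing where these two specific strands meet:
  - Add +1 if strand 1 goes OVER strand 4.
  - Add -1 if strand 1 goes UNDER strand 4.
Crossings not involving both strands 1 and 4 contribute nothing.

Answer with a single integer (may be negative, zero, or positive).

Gen 1: crossing 2x3. Both 1&4? no. Sum: 0
Gen 2: crossing 1x3. Both 1&4? no. Sum: 0
Gen 3: crossing 3x1. Both 1&4? no. Sum: 0
Gen 4: crossing 3x2. Both 1&4? no. Sum: 0
Gen 5: crossing 1x2. Both 1&4? no. Sum: 0
Gen 6: crossing 1x3. Both 1&4? no. Sum: 0
Gen 7: 1 over 4. Both 1&4? yes. Contrib: +1. Sum: 1

Answer: 1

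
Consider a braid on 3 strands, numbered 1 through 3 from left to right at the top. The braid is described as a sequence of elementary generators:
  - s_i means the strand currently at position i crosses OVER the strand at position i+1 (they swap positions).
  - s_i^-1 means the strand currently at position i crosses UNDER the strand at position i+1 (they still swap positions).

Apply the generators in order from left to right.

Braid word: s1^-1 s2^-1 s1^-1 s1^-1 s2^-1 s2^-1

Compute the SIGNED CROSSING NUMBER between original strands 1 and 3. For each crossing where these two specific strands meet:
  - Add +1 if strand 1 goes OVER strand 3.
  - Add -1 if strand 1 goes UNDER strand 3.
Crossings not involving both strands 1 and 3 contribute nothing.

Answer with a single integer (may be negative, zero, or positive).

Gen 1: crossing 1x2. Both 1&3? no. Sum: 0
Gen 2: 1 under 3. Both 1&3? yes. Contrib: -1. Sum: -1
Gen 3: crossing 2x3. Both 1&3? no. Sum: -1
Gen 4: crossing 3x2. Both 1&3? no. Sum: -1
Gen 5: 3 under 1. Both 1&3? yes. Contrib: +1. Sum: 0
Gen 6: 1 under 3. Both 1&3? yes. Contrib: -1. Sum: -1

Answer: -1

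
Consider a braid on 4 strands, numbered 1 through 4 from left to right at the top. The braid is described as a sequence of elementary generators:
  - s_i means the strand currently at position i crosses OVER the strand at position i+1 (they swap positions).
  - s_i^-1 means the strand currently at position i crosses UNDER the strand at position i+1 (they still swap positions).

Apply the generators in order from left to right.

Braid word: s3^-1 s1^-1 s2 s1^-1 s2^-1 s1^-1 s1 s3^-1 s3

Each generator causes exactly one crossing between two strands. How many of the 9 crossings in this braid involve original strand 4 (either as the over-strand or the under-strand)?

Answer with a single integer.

Gen 1: crossing 3x4. Involves strand 4? yes. Count so far: 1
Gen 2: crossing 1x2. Involves strand 4? no. Count so far: 1
Gen 3: crossing 1x4. Involves strand 4? yes. Count so far: 2
Gen 4: crossing 2x4. Involves strand 4? yes. Count so far: 3
Gen 5: crossing 2x1. Involves strand 4? no. Count so far: 3
Gen 6: crossing 4x1. Involves strand 4? yes. Count so far: 4
Gen 7: crossing 1x4. Involves strand 4? yes. Count so far: 5
Gen 8: crossing 2x3. Involves strand 4? no. Count so far: 5
Gen 9: crossing 3x2. Involves strand 4? no. Count so far: 5

Answer: 5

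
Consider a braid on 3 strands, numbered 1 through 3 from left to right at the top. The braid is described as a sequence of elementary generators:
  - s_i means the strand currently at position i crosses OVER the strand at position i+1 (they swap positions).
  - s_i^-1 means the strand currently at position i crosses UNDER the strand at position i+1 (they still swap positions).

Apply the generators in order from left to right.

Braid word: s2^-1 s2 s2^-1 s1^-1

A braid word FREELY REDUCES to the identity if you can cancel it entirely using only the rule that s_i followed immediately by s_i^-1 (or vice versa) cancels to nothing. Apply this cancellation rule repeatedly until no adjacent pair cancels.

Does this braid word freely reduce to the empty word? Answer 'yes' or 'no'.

Gen 1 (s2^-1): push. Stack: [s2^-1]
Gen 2 (s2): cancels prior s2^-1. Stack: []
Gen 3 (s2^-1): push. Stack: [s2^-1]
Gen 4 (s1^-1): push. Stack: [s2^-1 s1^-1]
Reduced word: s2^-1 s1^-1

Answer: no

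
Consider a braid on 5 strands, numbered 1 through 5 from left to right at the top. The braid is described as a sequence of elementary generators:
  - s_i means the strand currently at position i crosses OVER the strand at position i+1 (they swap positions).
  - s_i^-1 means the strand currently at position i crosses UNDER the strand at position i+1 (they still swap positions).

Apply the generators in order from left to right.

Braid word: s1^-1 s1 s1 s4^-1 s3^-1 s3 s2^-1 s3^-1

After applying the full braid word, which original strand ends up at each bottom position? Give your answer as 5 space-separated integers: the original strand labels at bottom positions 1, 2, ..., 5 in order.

Gen 1 (s1^-1): strand 1 crosses under strand 2. Perm now: [2 1 3 4 5]
Gen 2 (s1): strand 2 crosses over strand 1. Perm now: [1 2 3 4 5]
Gen 3 (s1): strand 1 crosses over strand 2. Perm now: [2 1 3 4 5]
Gen 4 (s4^-1): strand 4 crosses under strand 5. Perm now: [2 1 3 5 4]
Gen 5 (s3^-1): strand 3 crosses under strand 5. Perm now: [2 1 5 3 4]
Gen 6 (s3): strand 5 crosses over strand 3. Perm now: [2 1 3 5 4]
Gen 7 (s2^-1): strand 1 crosses under strand 3. Perm now: [2 3 1 5 4]
Gen 8 (s3^-1): strand 1 crosses under strand 5. Perm now: [2 3 5 1 4]

Answer: 2 3 5 1 4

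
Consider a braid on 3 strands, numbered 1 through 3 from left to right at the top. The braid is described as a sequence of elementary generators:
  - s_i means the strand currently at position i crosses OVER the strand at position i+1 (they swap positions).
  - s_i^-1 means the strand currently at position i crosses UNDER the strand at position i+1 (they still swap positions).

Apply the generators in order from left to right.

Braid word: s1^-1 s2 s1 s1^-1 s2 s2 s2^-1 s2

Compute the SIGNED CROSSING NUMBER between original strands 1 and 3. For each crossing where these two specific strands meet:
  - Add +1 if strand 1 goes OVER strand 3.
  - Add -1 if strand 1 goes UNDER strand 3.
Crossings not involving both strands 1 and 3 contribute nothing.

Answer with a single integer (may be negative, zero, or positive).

Answer: 3

Derivation:
Gen 1: crossing 1x2. Both 1&3? no. Sum: 0
Gen 2: 1 over 3. Both 1&3? yes. Contrib: +1. Sum: 1
Gen 3: crossing 2x3. Both 1&3? no. Sum: 1
Gen 4: crossing 3x2. Both 1&3? no. Sum: 1
Gen 5: 3 over 1. Both 1&3? yes. Contrib: -1. Sum: 0
Gen 6: 1 over 3. Both 1&3? yes. Contrib: +1. Sum: 1
Gen 7: 3 under 1. Both 1&3? yes. Contrib: +1. Sum: 2
Gen 8: 1 over 3. Both 1&3? yes. Contrib: +1. Sum: 3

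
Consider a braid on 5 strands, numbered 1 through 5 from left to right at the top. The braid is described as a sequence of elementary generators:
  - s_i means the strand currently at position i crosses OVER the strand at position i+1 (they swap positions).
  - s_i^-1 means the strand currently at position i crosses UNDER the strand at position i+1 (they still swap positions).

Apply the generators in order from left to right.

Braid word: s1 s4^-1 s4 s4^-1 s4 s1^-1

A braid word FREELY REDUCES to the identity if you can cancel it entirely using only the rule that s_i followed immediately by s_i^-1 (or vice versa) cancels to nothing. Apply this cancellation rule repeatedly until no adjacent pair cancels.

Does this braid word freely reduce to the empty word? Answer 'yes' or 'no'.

Gen 1 (s1): push. Stack: [s1]
Gen 2 (s4^-1): push. Stack: [s1 s4^-1]
Gen 3 (s4): cancels prior s4^-1. Stack: [s1]
Gen 4 (s4^-1): push. Stack: [s1 s4^-1]
Gen 5 (s4): cancels prior s4^-1. Stack: [s1]
Gen 6 (s1^-1): cancels prior s1. Stack: []
Reduced word: (empty)

Answer: yes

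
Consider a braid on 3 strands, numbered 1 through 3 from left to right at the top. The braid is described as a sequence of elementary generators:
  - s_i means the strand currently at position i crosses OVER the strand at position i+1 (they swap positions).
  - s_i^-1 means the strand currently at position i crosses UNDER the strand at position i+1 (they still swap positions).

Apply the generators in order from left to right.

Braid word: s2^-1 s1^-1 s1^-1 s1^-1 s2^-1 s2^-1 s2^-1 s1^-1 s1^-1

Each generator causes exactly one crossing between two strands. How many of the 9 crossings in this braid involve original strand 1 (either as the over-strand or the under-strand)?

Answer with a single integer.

Answer: 6

Derivation:
Gen 1: crossing 2x3. Involves strand 1? no. Count so far: 0
Gen 2: crossing 1x3. Involves strand 1? yes. Count so far: 1
Gen 3: crossing 3x1. Involves strand 1? yes. Count so far: 2
Gen 4: crossing 1x3. Involves strand 1? yes. Count so far: 3
Gen 5: crossing 1x2. Involves strand 1? yes. Count so far: 4
Gen 6: crossing 2x1. Involves strand 1? yes. Count so far: 5
Gen 7: crossing 1x2. Involves strand 1? yes. Count so far: 6
Gen 8: crossing 3x2. Involves strand 1? no. Count so far: 6
Gen 9: crossing 2x3. Involves strand 1? no. Count so far: 6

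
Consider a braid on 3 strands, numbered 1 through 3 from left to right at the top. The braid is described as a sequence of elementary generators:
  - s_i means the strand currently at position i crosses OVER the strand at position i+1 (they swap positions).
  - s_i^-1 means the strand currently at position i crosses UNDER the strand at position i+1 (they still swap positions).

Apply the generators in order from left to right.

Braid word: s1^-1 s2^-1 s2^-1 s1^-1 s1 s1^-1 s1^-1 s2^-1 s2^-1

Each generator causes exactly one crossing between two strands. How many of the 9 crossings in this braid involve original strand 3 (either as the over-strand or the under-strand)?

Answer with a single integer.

Answer: 4

Derivation:
Gen 1: crossing 1x2. Involves strand 3? no. Count so far: 0
Gen 2: crossing 1x3. Involves strand 3? yes. Count so far: 1
Gen 3: crossing 3x1. Involves strand 3? yes. Count so far: 2
Gen 4: crossing 2x1. Involves strand 3? no. Count so far: 2
Gen 5: crossing 1x2. Involves strand 3? no. Count so far: 2
Gen 6: crossing 2x1. Involves strand 3? no. Count so far: 2
Gen 7: crossing 1x2. Involves strand 3? no. Count so far: 2
Gen 8: crossing 1x3. Involves strand 3? yes. Count so far: 3
Gen 9: crossing 3x1. Involves strand 3? yes. Count so far: 4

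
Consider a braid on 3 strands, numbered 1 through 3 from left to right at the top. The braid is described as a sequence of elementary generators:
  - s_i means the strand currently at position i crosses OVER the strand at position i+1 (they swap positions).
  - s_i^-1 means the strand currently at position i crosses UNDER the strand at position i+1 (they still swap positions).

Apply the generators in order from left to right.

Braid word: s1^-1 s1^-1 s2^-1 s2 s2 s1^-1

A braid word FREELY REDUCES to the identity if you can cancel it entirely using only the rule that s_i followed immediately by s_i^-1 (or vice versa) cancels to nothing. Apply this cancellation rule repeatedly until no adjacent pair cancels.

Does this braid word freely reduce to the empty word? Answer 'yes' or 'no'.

Answer: no

Derivation:
Gen 1 (s1^-1): push. Stack: [s1^-1]
Gen 2 (s1^-1): push. Stack: [s1^-1 s1^-1]
Gen 3 (s2^-1): push. Stack: [s1^-1 s1^-1 s2^-1]
Gen 4 (s2): cancels prior s2^-1. Stack: [s1^-1 s1^-1]
Gen 5 (s2): push. Stack: [s1^-1 s1^-1 s2]
Gen 6 (s1^-1): push. Stack: [s1^-1 s1^-1 s2 s1^-1]
Reduced word: s1^-1 s1^-1 s2 s1^-1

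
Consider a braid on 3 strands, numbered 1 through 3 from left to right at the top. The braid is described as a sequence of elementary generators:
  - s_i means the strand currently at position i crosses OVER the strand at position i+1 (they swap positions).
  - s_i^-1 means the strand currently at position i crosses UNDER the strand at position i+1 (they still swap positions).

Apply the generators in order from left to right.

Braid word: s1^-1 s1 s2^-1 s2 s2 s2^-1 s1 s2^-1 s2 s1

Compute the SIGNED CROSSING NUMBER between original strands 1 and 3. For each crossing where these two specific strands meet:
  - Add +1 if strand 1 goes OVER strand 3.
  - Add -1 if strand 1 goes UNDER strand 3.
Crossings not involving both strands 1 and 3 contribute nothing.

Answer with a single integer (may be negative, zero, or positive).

Gen 1: crossing 1x2. Both 1&3? no. Sum: 0
Gen 2: crossing 2x1. Both 1&3? no. Sum: 0
Gen 3: crossing 2x3. Both 1&3? no. Sum: 0
Gen 4: crossing 3x2. Both 1&3? no. Sum: 0
Gen 5: crossing 2x3. Both 1&3? no. Sum: 0
Gen 6: crossing 3x2. Both 1&3? no. Sum: 0
Gen 7: crossing 1x2. Both 1&3? no. Sum: 0
Gen 8: 1 under 3. Both 1&3? yes. Contrib: -1. Sum: -1
Gen 9: 3 over 1. Both 1&3? yes. Contrib: -1. Sum: -2
Gen 10: crossing 2x1. Both 1&3? no. Sum: -2

Answer: -2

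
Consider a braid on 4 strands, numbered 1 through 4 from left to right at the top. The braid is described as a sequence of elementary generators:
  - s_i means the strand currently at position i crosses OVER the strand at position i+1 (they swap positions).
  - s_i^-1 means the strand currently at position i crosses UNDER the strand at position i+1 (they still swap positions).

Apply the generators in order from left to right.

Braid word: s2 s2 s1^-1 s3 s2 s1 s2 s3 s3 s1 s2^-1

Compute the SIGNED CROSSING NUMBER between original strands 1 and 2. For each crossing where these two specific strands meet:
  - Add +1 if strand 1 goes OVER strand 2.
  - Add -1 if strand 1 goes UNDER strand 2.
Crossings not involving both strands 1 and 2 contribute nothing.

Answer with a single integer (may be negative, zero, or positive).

Answer: -2

Derivation:
Gen 1: crossing 2x3. Both 1&2? no. Sum: 0
Gen 2: crossing 3x2. Both 1&2? no. Sum: 0
Gen 3: 1 under 2. Both 1&2? yes. Contrib: -1. Sum: -1
Gen 4: crossing 3x4. Both 1&2? no. Sum: -1
Gen 5: crossing 1x4. Both 1&2? no. Sum: -1
Gen 6: crossing 2x4. Both 1&2? no. Sum: -1
Gen 7: 2 over 1. Both 1&2? yes. Contrib: -1. Sum: -2
Gen 8: crossing 2x3. Both 1&2? no. Sum: -2
Gen 9: crossing 3x2. Both 1&2? no. Sum: -2
Gen 10: crossing 4x1. Both 1&2? no. Sum: -2
Gen 11: crossing 4x2. Both 1&2? no. Sum: -2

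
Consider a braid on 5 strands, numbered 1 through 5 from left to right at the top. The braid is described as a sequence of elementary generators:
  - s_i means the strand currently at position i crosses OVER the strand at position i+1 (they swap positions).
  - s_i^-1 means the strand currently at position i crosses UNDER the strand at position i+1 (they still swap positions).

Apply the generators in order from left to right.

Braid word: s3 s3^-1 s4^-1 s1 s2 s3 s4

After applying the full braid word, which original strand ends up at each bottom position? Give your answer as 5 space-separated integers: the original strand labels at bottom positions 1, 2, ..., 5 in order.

Answer: 2 3 5 4 1

Derivation:
Gen 1 (s3): strand 3 crosses over strand 4. Perm now: [1 2 4 3 5]
Gen 2 (s3^-1): strand 4 crosses under strand 3. Perm now: [1 2 3 4 5]
Gen 3 (s4^-1): strand 4 crosses under strand 5. Perm now: [1 2 3 5 4]
Gen 4 (s1): strand 1 crosses over strand 2. Perm now: [2 1 3 5 4]
Gen 5 (s2): strand 1 crosses over strand 3. Perm now: [2 3 1 5 4]
Gen 6 (s3): strand 1 crosses over strand 5. Perm now: [2 3 5 1 4]
Gen 7 (s4): strand 1 crosses over strand 4. Perm now: [2 3 5 4 1]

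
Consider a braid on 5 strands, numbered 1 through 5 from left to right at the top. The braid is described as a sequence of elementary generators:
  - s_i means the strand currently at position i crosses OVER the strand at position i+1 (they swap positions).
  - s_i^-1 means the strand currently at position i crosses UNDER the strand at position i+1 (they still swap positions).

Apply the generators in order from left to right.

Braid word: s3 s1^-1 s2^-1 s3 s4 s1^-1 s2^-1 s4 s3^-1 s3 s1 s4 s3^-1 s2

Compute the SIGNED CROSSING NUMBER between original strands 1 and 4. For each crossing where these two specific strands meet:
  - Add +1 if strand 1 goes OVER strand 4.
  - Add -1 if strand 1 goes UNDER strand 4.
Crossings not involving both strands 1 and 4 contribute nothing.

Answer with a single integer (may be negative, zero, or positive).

Answer: -1

Derivation:
Gen 1: crossing 3x4. Both 1&4? no. Sum: 0
Gen 2: crossing 1x2. Both 1&4? no. Sum: 0
Gen 3: 1 under 4. Both 1&4? yes. Contrib: -1. Sum: -1
Gen 4: crossing 1x3. Both 1&4? no. Sum: -1
Gen 5: crossing 1x5. Both 1&4? no. Sum: -1
Gen 6: crossing 2x4. Both 1&4? no. Sum: -1
Gen 7: crossing 2x3. Both 1&4? no. Sum: -1
Gen 8: crossing 5x1. Both 1&4? no. Sum: -1
Gen 9: crossing 2x1. Both 1&4? no. Sum: -1
Gen 10: crossing 1x2. Both 1&4? no. Sum: -1
Gen 11: crossing 4x3. Both 1&4? no. Sum: -1
Gen 12: crossing 1x5. Both 1&4? no. Sum: -1
Gen 13: crossing 2x5. Both 1&4? no. Sum: -1
Gen 14: crossing 4x5. Both 1&4? no. Sum: -1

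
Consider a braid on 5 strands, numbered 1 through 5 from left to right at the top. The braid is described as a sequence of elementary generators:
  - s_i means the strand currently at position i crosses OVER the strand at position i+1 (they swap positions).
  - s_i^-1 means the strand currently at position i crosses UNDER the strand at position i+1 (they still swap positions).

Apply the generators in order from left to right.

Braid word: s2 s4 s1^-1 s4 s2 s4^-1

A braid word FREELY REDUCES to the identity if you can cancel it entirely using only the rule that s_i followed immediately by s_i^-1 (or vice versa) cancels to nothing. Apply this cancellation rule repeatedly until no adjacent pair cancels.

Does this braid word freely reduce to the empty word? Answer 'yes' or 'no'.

Gen 1 (s2): push. Stack: [s2]
Gen 2 (s4): push. Stack: [s2 s4]
Gen 3 (s1^-1): push. Stack: [s2 s4 s1^-1]
Gen 4 (s4): push. Stack: [s2 s4 s1^-1 s4]
Gen 5 (s2): push. Stack: [s2 s4 s1^-1 s4 s2]
Gen 6 (s4^-1): push. Stack: [s2 s4 s1^-1 s4 s2 s4^-1]
Reduced word: s2 s4 s1^-1 s4 s2 s4^-1

Answer: no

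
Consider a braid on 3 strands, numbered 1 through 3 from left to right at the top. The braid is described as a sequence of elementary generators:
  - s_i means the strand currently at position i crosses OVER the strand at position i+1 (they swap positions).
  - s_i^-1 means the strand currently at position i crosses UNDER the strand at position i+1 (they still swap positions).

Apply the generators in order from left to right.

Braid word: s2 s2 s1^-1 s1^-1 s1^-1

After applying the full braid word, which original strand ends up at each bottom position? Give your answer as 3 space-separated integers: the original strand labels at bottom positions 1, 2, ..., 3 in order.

Answer: 2 1 3

Derivation:
Gen 1 (s2): strand 2 crosses over strand 3. Perm now: [1 3 2]
Gen 2 (s2): strand 3 crosses over strand 2. Perm now: [1 2 3]
Gen 3 (s1^-1): strand 1 crosses under strand 2. Perm now: [2 1 3]
Gen 4 (s1^-1): strand 2 crosses under strand 1. Perm now: [1 2 3]
Gen 5 (s1^-1): strand 1 crosses under strand 2. Perm now: [2 1 3]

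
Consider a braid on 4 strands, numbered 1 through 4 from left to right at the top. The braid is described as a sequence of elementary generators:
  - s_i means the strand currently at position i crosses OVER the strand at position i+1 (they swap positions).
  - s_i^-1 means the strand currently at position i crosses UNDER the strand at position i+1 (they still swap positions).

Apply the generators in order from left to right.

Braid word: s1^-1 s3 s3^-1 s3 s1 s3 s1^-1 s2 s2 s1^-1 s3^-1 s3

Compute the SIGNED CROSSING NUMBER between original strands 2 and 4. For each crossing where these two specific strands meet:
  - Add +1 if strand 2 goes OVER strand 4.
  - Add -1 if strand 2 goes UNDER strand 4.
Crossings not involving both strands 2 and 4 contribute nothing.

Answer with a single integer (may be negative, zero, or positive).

Gen 1: crossing 1x2. Both 2&4? no. Sum: 0
Gen 2: crossing 3x4. Both 2&4? no. Sum: 0
Gen 3: crossing 4x3. Both 2&4? no. Sum: 0
Gen 4: crossing 3x4. Both 2&4? no. Sum: 0
Gen 5: crossing 2x1. Both 2&4? no. Sum: 0
Gen 6: crossing 4x3. Both 2&4? no. Sum: 0
Gen 7: crossing 1x2. Both 2&4? no. Sum: 0
Gen 8: crossing 1x3. Both 2&4? no. Sum: 0
Gen 9: crossing 3x1. Both 2&4? no. Sum: 0
Gen 10: crossing 2x1. Both 2&4? no. Sum: 0
Gen 11: crossing 3x4. Both 2&4? no. Sum: 0
Gen 12: crossing 4x3. Both 2&4? no. Sum: 0

Answer: 0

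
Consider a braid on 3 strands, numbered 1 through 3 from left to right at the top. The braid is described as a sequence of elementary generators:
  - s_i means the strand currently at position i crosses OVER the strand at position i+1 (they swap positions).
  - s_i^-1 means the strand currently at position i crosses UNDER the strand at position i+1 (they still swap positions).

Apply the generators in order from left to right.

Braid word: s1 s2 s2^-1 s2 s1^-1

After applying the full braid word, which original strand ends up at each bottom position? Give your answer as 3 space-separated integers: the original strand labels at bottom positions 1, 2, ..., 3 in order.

Gen 1 (s1): strand 1 crosses over strand 2. Perm now: [2 1 3]
Gen 2 (s2): strand 1 crosses over strand 3. Perm now: [2 3 1]
Gen 3 (s2^-1): strand 3 crosses under strand 1. Perm now: [2 1 3]
Gen 4 (s2): strand 1 crosses over strand 3. Perm now: [2 3 1]
Gen 5 (s1^-1): strand 2 crosses under strand 3. Perm now: [3 2 1]

Answer: 3 2 1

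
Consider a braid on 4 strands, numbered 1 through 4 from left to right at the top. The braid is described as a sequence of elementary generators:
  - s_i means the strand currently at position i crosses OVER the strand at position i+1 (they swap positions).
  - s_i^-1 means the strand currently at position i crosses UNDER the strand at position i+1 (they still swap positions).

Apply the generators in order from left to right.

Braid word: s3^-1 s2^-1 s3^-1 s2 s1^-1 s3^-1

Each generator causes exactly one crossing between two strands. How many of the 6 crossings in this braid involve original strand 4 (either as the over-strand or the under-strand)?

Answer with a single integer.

Answer: 4

Derivation:
Gen 1: crossing 3x4. Involves strand 4? yes. Count so far: 1
Gen 2: crossing 2x4. Involves strand 4? yes. Count so far: 2
Gen 3: crossing 2x3. Involves strand 4? no. Count so far: 2
Gen 4: crossing 4x3. Involves strand 4? yes. Count so far: 3
Gen 5: crossing 1x3. Involves strand 4? no. Count so far: 3
Gen 6: crossing 4x2. Involves strand 4? yes. Count so far: 4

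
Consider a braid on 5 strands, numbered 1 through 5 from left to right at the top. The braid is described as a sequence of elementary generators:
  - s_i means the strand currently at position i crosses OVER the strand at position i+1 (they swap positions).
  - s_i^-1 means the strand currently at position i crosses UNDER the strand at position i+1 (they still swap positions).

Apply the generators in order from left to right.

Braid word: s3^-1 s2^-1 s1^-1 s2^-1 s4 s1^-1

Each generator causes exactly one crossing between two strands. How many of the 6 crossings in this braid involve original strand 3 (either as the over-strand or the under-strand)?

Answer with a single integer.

Gen 1: crossing 3x4. Involves strand 3? yes. Count so far: 1
Gen 2: crossing 2x4. Involves strand 3? no. Count so far: 1
Gen 3: crossing 1x4. Involves strand 3? no. Count so far: 1
Gen 4: crossing 1x2. Involves strand 3? no. Count so far: 1
Gen 5: crossing 3x5. Involves strand 3? yes. Count so far: 2
Gen 6: crossing 4x2. Involves strand 3? no. Count so far: 2

Answer: 2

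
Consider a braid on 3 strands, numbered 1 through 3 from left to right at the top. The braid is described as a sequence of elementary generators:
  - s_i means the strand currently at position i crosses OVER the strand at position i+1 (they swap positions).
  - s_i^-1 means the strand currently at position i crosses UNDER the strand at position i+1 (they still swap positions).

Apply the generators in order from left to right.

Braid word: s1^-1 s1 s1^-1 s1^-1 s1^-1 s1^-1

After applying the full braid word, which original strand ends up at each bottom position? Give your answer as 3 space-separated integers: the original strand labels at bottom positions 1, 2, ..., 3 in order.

Answer: 1 2 3

Derivation:
Gen 1 (s1^-1): strand 1 crosses under strand 2. Perm now: [2 1 3]
Gen 2 (s1): strand 2 crosses over strand 1. Perm now: [1 2 3]
Gen 3 (s1^-1): strand 1 crosses under strand 2. Perm now: [2 1 3]
Gen 4 (s1^-1): strand 2 crosses under strand 1. Perm now: [1 2 3]
Gen 5 (s1^-1): strand 1 crosses under strand 2. Perm now: [2 1 3]
Gen 6 (s1^-1): strand 2 crosses under strand 1. Perm now: [1 2 3]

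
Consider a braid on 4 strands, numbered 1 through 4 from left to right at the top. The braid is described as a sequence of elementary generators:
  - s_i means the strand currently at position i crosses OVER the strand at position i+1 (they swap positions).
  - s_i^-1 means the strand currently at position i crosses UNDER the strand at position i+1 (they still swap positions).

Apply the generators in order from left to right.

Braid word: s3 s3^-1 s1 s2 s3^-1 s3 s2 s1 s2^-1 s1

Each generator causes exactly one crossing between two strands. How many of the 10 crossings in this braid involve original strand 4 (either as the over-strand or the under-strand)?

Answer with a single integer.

Answer: 4

Derivation:
Gen 1: crossing 3x4. Involves strand 4? yes. Count so far: 1
Gen 2: crossing 4x3. Involves strand 4? yes. Count so far: 2
Gen 3: crossing 1x2. Involves strand 4? no. Count so far: 2
Gen 4: crossing 1x3. Involves strand 4? no. Count so far: 2
Gen 5: crossing 1x4. Involves strand 4? yes. Count so far: 3
Gen 6: crossing 4x1. Involves strand 4? yes. Count so far: 4
Gen 7: crossing 3x1. Involves strand 4? no. Count so far: 4
Gen 8: crossing 2x1. Involves strand 4? no. Count so far: 4
Gen 9: crossing 2x3. Involves strand 4? no. Count so far: 4
Gen 10: crossing 1x3. Involves strand 4? no. Count so far: 4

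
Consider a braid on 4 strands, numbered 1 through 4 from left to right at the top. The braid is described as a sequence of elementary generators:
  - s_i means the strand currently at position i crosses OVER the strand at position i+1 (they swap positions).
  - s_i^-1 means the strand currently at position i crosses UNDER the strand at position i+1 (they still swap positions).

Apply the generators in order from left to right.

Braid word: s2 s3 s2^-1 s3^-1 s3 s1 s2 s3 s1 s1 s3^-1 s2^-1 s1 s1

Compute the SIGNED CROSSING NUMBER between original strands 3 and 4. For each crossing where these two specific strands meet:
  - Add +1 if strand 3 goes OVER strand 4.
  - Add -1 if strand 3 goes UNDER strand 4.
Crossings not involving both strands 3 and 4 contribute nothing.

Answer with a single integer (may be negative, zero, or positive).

Answer: -1

Derivation:
Gen 1: crossing 2x3. Both 3&4? no. Sum: 0
Gen 2: crossing 2x4. Both 3&4? no. Sum: 0
Gen 3: 3 under 4. Both 3&4? yes. Contrib: -1. Sum: -1
Gen 4: crossing 3x2. Both 3&4? no. Sum: -1
Gen 5: crossing 2x3. Both 3&4? no. Sum: -1
Gen 6: crossing 1x4. Both 3&4? no. Sum: -1
Gen 7: crossing 1x3. Both 3&4? no. Sum: -1
Gen 8: crossing 1x2. Both 3&4? no. Sum: -1
Gen 9: 4 over 3. Both 3&4? yes. Contrib: -1. Sum: -2
Gen 10: 3 over 4. Both 3&4? yes. Contrib: +1. Sum: -1
Gen 11: crossing 2x1. Both 3&4? no. Sum: -1
Gen 12: crossing 3x1. Both 3&4? no. Sum: -1
Gen 13: crossing 4x1. Both 3&4? no. Sum: -1
Gen 14: crossing 1x4. Both 3&4? no. Sum: -1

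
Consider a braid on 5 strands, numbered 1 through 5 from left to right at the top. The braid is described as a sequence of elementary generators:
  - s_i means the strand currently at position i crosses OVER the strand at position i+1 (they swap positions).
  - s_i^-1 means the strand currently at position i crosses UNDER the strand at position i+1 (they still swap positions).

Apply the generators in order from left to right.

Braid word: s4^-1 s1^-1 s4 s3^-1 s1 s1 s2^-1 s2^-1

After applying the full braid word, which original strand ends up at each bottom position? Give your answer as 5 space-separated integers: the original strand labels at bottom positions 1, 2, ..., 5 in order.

Gen 1 (s4^-1): strand 4 crosses under strand 5. Perm now: [1 2 3 5 4]
Gen 2 (s1^-1): strand 1 crosses under strand 2. Perm now: [2 1 3 5 4]
Gen 3 (s4): strand 5 crosses over strand 4. Perm now: [2 1 3 4 5]
Gen 4 (s3^-1): strand 3 crosses under strand 4. Perm now: [2 1 4 3 5]
Gen 5 (s1): strand 2 crosses over strand 1. Perm now: [1 2 4 3 5]
Gen 6 (s1): strand 1 crosses over strand 2. Perm now: [2 1 4 3 5]
Gen 7 (s2^-1): strand 1 crosses under strand 4. Perm now: [2 4 1 3 5]
Gen 8 (s2^-1): strand 4 crosses under strand 1. Perm now: [2 1 4 3 5]

Answer: 2 1 4 3 5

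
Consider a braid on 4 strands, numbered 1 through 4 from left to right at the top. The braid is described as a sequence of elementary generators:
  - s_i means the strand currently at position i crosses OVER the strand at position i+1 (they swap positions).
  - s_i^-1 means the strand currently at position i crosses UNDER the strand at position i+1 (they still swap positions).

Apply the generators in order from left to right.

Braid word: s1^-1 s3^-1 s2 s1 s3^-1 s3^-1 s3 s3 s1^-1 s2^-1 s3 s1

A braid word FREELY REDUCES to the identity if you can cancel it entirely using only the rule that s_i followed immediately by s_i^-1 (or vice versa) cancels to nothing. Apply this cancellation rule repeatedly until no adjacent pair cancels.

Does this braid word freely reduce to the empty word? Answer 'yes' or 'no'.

Answer: yes

Derivation:
Gen 1 (s1^-1): push. Stack: [s1^-1]
Gen 2 (s3^-1): push. Stack: [s1^-1 s3^-1]
Gen 3 (s2): push. Stack: [s1^-1 s3^-1 s2]
Gen 4 (s1): push. Stack: [s1^-1 s3^-1 s2 s1]
Gen 5 (s3^-1): push. Stack: [s1^-1 s3^-1 s2 s1 s3^-1]
Gen 6 (s3^-1): push. Stack: [s1^-1 s3^-1 s2 s1 s3^-1 s3^-1]
Gen 7 (s3): cancels prior s3^-1. Stack: [s1^-1 s3^-1 s2 s1 s3^-1]
Gen 8 (s3): cancels prior s3^-1. Stack: [s1^-1 s3^-1 s2 s1]
Gen 9 (s1^-1): cancels prior s1. Stack: [s1^-1 s3^-1 s2]
Gen 10 (s2^-1): cancels prior s2. Stack: [s1^-1 s3^-1]
Gen 11 (s3): cancels prior s3^-1. Stack: [s1^-1]
Gen 12 (s1): cancels prior s1^-1. Stack: []
Reduced word: (empty)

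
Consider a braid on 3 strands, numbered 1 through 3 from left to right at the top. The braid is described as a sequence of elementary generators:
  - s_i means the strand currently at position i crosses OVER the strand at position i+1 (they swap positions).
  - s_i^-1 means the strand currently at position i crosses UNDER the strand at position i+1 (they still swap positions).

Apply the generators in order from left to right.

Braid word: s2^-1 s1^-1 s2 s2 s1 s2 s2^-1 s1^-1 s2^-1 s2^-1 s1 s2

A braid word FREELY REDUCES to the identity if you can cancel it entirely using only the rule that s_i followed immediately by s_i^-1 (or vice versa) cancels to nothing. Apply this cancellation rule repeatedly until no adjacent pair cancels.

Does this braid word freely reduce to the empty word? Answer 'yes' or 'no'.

Gen 1 (s2^-1): push. Stack: [s2^-1]
Gen 2 (s1^-1): push. Stack: [s2^-1 s1^-1]
Gen 3 (s2): push. Stack: [s2^-1 s1^-1 s2]
Gen 4 (s2): push. Stack: [s2^-1 s1^-1 s2 s2]
Gen 5 (s1): push. Stack: [s2^-1 s1^-1 s2 s2 s1]
Gen 6 (s2): push. Stack: [s2^-1 s1^-1 s2 s2 s1 s2]
Gen 7 (s2^-1): cancels prior s2. Stack: [s2^-1 s1^-1 s2 s2 s1]
Gen 8 (s1^-1): cancels prior s1. Stack: [s2^-1 s1^-1 s2 s2]
Gen 9 (s2^-1): cancels prior s2. Stack: [s2^-1 s1^-1 s2]
Gen 10 (s2^-1): cancels prior s2. Stack: [s2^-1 s1^-1]
Gen 11 (s1): cancels prior s1^-1. Stack: [s2^-1]
Gen 12 (s2): cancels prior s2^-1. Stack: []
Reduced word: (empty)

Answer: yes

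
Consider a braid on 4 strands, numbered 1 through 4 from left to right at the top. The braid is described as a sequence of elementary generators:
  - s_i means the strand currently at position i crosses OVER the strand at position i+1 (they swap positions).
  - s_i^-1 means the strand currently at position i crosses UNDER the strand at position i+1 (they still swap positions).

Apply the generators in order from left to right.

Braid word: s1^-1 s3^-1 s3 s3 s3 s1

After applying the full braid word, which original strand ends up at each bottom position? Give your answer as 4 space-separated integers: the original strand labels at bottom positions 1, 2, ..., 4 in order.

Gen 1 (s1^-1): strand 1 crosses under strand 2. Perm now: [2 1 3 4]
Gen 2 (s3^-1): strand 3 crosses under strand 4. Perm now: [2 1 4 3]
Gen 3 (s3): strand 4 crosses over strand 3. Perm now: [2 1 3 4]
Gen 4 (s3): strand 3 crosses over strand 4. Perm now: [2 1 4 3]
Gen 5 (s3): strand 4 crosses over strand 3. Perm now: [2 1 3 4]
Gen 6 (s1): strand 2 crosses over strand 1. Perm now: [1 2 3 4]

Answer: 1 2 3 4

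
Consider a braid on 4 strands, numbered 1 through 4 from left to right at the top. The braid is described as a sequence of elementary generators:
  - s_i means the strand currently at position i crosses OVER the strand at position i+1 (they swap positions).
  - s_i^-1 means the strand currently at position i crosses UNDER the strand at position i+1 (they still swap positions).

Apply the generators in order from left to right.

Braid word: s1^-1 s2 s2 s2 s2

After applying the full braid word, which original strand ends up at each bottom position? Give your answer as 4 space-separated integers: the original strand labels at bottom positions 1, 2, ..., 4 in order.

Gen 1 (s1^-1): strand 1 crosses under strand 2. Perm now: [2 1 3 4]
Gen 2 (s2): strand 1 crosses over strand 3. Perm now: [2 3 1 4]
Gen 3 (s2): strand 3 crosses over strand 1. Perm now: [2 1 3 4]
Gen 4 (s2): strand 1 crosses over strand 3. Perm now: [2 3 1 4]
Gen 5 (s2): strand 3 crosses over strand 1. Perm now: [2 1 3 4]

Answer: 2 1 3 4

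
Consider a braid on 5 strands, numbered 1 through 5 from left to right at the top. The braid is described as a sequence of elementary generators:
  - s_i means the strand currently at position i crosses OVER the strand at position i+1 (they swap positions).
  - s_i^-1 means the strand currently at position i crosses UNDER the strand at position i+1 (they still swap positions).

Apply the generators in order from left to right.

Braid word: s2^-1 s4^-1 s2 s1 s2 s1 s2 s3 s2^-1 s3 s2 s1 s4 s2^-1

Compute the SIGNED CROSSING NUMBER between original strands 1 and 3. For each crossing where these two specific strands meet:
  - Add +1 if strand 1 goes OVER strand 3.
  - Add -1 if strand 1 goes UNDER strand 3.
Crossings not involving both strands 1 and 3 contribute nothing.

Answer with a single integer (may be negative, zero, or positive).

Gen 1: crossing 2x3. Both 1&3? no. Sum: 0
Gen 2: crossing 4x5. Both 1&3? no. Sum: 0
Gen 3: crossing 3x2. Both 1&3? no. Sum: 0
Gen 4: crossing 1x2. Both 1&3? no. Sum: 0
Gen 5: 1 over 3. Both 1&3? yes. Contrib: +1. Sum: 1
Gen 6: crossing 2x3. Both 1&3? no. Sum: 1
Gen 7: crossing 2x1. Both 1&3? no. Sum: 1
Gen 8: crossing 2x5. Both 1&3? no. Sum: 1
Gen 9: crossing 1x5. Both 1&3? no. Sum: 1
Gen 10: crossing 1x2. Both 1&3? no. Sum: 1
Gen 11: crossing 5x2. Both 1&3? no. Sum: 1
Gen 12: crossing 3x2. Both 1&3? no. Sum: 1
Gen 13: crossing 1x4. Both 1&3? no. Sum: 1
Gen 14: crossing 3x5. Both 1&3? no. Sum: 1

Answer: 1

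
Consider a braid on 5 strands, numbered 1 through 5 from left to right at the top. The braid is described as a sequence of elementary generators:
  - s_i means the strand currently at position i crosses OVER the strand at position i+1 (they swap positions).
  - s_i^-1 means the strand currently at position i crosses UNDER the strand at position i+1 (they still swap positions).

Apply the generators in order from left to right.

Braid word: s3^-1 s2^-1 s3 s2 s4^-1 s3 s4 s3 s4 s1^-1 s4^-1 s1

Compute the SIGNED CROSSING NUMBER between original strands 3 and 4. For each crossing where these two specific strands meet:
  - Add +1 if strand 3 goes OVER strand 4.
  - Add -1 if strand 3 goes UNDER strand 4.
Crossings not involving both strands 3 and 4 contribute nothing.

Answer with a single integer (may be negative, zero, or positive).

Answer: -2

Derivation:
Gen 1: 3 under 4. Both 3&4? yes. Contrib: -1. Sum: -1
Gen 2: crossing 2x4. Both 3&4? no. Sum: -1
Gen 3: crossing 2x3. Both 3&4? no. Sum: -1
Gen 4: 4 over 3. Both 3&4? yes. Contrib: -1. Sum: -2
Gen 5: crossing 2x5. Both 3&4? no. Sum: -2
Gen 6: crossing 4x5. Both 3&4? no. Sum: -2
Gen 7: crossing 4x2. Both 3&4? no. Sum: -2
Gen 8: crossing 5x2. Both 3&4? no. Sum: -2
Gen 9: crossing 5x4. Both 3&4? no. Sum: -2
Gen 10: crossing 1x3. Both 3&4? no. Sum: -2
Gen 11: crossing 4x5. Both 3&4? no. Sum: -2
Gen 12: crossing 3x1. Both 3&4? no. Sum: -2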